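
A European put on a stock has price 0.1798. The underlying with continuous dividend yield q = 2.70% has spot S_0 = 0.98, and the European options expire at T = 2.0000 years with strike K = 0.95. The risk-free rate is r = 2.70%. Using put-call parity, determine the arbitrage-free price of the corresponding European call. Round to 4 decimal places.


Answer: Call price = 0.2082

Derivation:
Put-call parity: C - P = S_0 * exp(-qT) - K * exp(-rT).
S_0 * exp(-qT) = 0.9800 * 0.94743211 = 0.92848346
K * exp(-rT) = 0.9500 * 0.94743211 = 0.90006050
C = P + S*exp(-qT) - K*exp(-rT)
C = 0.1798 + 0.92848346 - 0.90006050 = 0.2082


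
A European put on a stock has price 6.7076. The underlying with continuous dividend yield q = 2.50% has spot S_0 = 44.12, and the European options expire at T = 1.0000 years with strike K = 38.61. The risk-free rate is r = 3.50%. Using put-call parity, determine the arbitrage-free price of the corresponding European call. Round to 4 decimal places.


Answer: Call price = 12.4562

Derivation:
Put-call parity: C - P = S_0 * exp(-qT) - K * exp(-rT).
S_0 * exp(-qT) = 44.1200 * 0.97530991 = 43.03067332
K * exp(-rT) = 38.6100 * 0.96560542 = 37.28202512
C = P + S*exp(-qT) - K*exp(-rT)
C = 6.7076 + 43.03067332 - 37.28202512 = 12.4562


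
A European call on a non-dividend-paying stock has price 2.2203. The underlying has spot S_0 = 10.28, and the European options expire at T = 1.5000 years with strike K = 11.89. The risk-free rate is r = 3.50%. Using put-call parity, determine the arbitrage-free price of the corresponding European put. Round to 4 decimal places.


Put-call parity: C - P = S_0 * exp(-qT) - K * exp(-rT).
S_0 * exp(-qT) = 10.2800 * 1.00000000 = 10.28000000
K * exp(-rT) = 11.8900 * 0.94885432 = 11.28187788
P = C - S*exp(-qT) + K*exp(-rT)
P = 2.2203 - 10.28000000 + 11.28187788 = 3.2222

Answer: Put price = 3.2222


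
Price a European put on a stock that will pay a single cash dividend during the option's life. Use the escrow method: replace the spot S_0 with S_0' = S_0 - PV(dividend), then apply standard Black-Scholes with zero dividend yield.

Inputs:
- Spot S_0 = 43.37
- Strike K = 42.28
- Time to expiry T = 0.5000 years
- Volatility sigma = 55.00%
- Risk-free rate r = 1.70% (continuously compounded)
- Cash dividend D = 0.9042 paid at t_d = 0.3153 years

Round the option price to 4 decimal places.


Answer: Price = 6.2352

Derivation:
PV(D) = D * exp(-r * t_d) = 0.9042 * 0.99465424 = 0.89936636
S_0' = S_0 - PV(D) = 43.3700 - 0.89936636 = 42.47063364
d1 = (ln(S_0'/K) + (r + sigma^2/2)*T) / (sigma*sqrt(T)) = 0.22787790
d2 = d1 - sigma*sqrt(T) = -0.16103083
exp(-rT) = 0.99153602
N(-d1) = 0.40987058; N(-d2) = 0.56396544
P = K * exp(-rT) * N(-d2) - S_0' * N(-d1) = 42.2800 * 0.99153602 * 0.56396544 - 42.47063364 * 0.40987058 = 6.2352


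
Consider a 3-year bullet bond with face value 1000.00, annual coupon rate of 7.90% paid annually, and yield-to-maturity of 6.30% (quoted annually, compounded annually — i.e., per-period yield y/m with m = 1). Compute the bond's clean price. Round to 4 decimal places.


Answer: Price = 1042.5319

Derivation:
Coupon per period c = face * coupon_rate / m = 79.000000
Periods per year m = 1; per-period yield y/m = 0.063000
Number of cashflows N = 3
Cashflows (t years, CF_t, discount factor 1/(1+y/m)^(m*t), PV):
  t = 1.0000: CF_t = 79.000000, DF = 0.940734, PV = 74.317968
  t = 2.0000: CF_t = 79.000000, DF = 0.884980, PV = 69.913422
  t = 3.0000: CF_t = 1079.000000, DF = 0.832531, PV = 898.300520
Price P = sum_t PV_t = 1042.531910


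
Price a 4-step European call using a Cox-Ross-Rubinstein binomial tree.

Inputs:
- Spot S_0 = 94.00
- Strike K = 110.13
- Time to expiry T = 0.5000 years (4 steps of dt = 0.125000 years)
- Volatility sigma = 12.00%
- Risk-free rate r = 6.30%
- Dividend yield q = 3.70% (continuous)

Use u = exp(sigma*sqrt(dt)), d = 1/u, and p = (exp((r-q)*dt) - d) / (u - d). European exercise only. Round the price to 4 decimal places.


dt = T/N = 0.125000
u = exp(sigma*sqrt(dt)) = 1.043339; d = 1/u = 0.958461
p = (exp((r-q)*dt) - d) / (u - d) = 0.527747
Discount per step: exp(-r*dt) = 0.992156
Stock lattice S(k, i) with i counting down-moves:
  k=0: S(0,0) = 94.0000
  k=1: S(1,0) = 98.0739; S(1,1) = 90.0953
  k=2: S(2,0) = 102.3243; S(2,1) = 94.0000; S(2,2) = 86.3529
  k=3: S(3,0) = 106.7590; S(3,1) = 98.0739; S(3,2) = 90.0953; S(3,3) = 82.7659
  k=4: S(4,0) = 111.3859; S(4,1) = 102.3243; S(4,2) = 94.0000; S(4,3) = 86.3529; S(4,4) = 79.3278
Terminal payoffs V(N, i) = max(S_T - K, 0):
  V(4,0) = 1.255862; V(4,1) = 0.000000; V(4,2) = 0.000000; V(4,3) = 0.000000; V(4,4) = 0.000000
Backward induction: V(k, i) = exp(-r*dt) * [p * V(k+1, i) + (1-p) * V(k+1, i+1)].
  V(3,0) = exp(-r*dt) * [p*1.255862 + (1-p)*0.000000] = 0.657579
  V(3,1) = exp(-r*dt) * [p*0.000000 + (1-p)*0.000000] = 0.000000
  V(3,2) = exp(-r*dt) * [p*0.000000 + (1-p)*0.000000] = 0.000000
  V(3,3) = exp(-r*dt) * [p*0.000000 + (1-p)*0.000000] = 0.000000
  V(2,0) = exp(-r*dt) * [p*0.657579 + (1-p)*0.000000] = 0.344314
  V(2,1) = exp(-r*dt) * [p*0.000000 + (1-p)*0.000000] = 0.000000
  V(2,2) = exp(-r*dt) * [p*0.000000 + (1-p)*0.000000] = 0.000000
  V(1,0) = exp(-r*dt) * [p*0.344314 + (1-p)*0.000000] = 0.180285
  V(1,1) = exp(-r*dt) * [p*0.000000 + (1-p)*0.000000] = 0.000000
  V(0,0) = exp(-r*dt) * [p*0.180285 + (1-p)*0.000000] = 0.094399

Answer: Price = V(0,0) = 0.0944


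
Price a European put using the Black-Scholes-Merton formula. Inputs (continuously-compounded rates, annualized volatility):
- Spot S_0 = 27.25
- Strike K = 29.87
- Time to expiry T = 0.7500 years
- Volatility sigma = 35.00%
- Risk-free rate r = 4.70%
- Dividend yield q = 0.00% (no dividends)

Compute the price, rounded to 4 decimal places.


d1 = (ln(S/K) + (r - q + 0.5*sigma^2) * T) / (sigma * sqrt(T)) = -0.03501584
d2 = d1 - sigma * sqrt(T) = -0.33812473
exp(-rT) = 0.96536405; exp(-qT) = 1.00000000
P = K * exp(-rT) * N(-d2) - S_0 * exp(-qT) * N(-d1)
N(-d1) = 0.51396644; N(-d2) = 0.63236540
P = 29.8700 * 0.96536405 * 0.63236540 - 27.2500 * 1.00000000 * 0.51396644 = 4.2289

Answer: Price = 4.2289


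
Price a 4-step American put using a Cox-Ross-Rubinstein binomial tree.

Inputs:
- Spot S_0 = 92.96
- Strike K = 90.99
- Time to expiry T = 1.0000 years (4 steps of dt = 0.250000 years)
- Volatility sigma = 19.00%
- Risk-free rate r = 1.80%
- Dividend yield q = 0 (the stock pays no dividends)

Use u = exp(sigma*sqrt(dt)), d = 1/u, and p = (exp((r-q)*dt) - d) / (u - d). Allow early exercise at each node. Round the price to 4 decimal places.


Answer: Price = V(0,0) = 5.2310

Derivation:
dt = T/N = 0.250000
u = exp(sigma*sqrt(dt)) = 1.099659; d = 1/u = 0.909373
p = (exp((r-q)*dt) - d) / (u - d) = 0.499970
Discount per step: exp(-r*dt) = 0.995510
Stock lattice S(k, i) with i counting down-moves:
  k=0: S(0,0) = 92.9600
  k=1: S(1,0) = 102.2243; S(1,1) = 84.5353
  k=2: S(2,0) = 112.4118; S(2,1) = 92.9600; S(2,2) = 76.8741
  k=3: S(3,0) = 123.6147; S(3,1) = 102.2243; S(3,2) = 84.5353; S(3,3) = 69.9072
  k=4: S(4,0) = 135.9340; S(4,1) = 112.4118; S(4,2) = 92.9600; S(4,3) = 76.8741; S(4,4) = 63.5718
Terminal payoffs V(N, i) = max(K - S_T, 0):
  V(4,0) = 0.000000; V(4,1) = 0.000000; V(4,2) = 0.000000; V(4,3) = 14.115879; V(4,4) = 27.418243
Backward induction: V(k, i) = exp(-r*dt) * [p * V(k+1, i) + (1-p) * V(k+1, i+1)]; then take max(V_cont, immediate exercise) for American.
  V(3,0) = exp(-r*dt) * [p*0.000000 + (1-p)*0.000000] = 0.000000; exercise = 0.000000; V(3,0) = max -> 0.000000
  V(3,1) = exp(-r*dt) * [p*0.000000 + (1-p)*0.000000] = 0.000000; exercise = 0.000000; V(3,1) = max -> 0.000000
  V(3,2) = exp(-r*dt) * [p*0.000000 + (1-p)*14.115879] = 7.026675; exercise = 6.454692; V(3,2) = max -> 7.026675
  V(3,3) = exp(-r*dt) * [p*14.115879 + (1-p)*27.418243] = 20.674220; exercise = 21.082755; V(3,3) = max -> 21.082755
  V(2,0) = exp(-r*dt) * [p*0.000000 + (1-p)*0.000000] = 0.000000; exercise = 0.000000; V(2,0) = max -> 0.000000
  V(2,1) = exp(-r*dt) * [p*0.000000 + (1-p)*7.026675] = 3.497775; exercise = 0.000000; V(2,1) = max -> 3.497775
  V(2,2) = exp(-r*dt) * [p*7.026675 + (1-p)*21.082755] = 13.992034; exercise = 14.115879; V(2,2) = max -> 14.115879
  V(1,0) = exp(-r*dt) * [p*0.000000 + (1-p)*3.497775] = 1.741140; exercise = 0.000000; V(1,0) = max -> 1.741140
  V(1,1) = exp(-r*dt) * [p*3.497775 + (1-p)*14.115879] = 8.767605; exercise = 6.454692; V(1,1) = max -> 8.767605
  V(0,0) = exp(-r*dt) * [p*1.741140 + (1-p)*8.767605] = 5.230992; exercise = 0.000000; V(0,0) = max -> 5.230992


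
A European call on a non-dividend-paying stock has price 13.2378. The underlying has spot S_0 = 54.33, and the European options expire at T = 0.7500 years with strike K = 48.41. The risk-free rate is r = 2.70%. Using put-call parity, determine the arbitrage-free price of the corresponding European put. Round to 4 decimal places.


Put-call parity: C - P = S_0 * exp(-qT) - K * exp(-rT).
S_0 * exp(-qT) = 54.3300 * 1.00000000 = 54.33000000
K * exp(-rT) = 48.4100 * 0.97995365 = 47.43955640
P = C - S*exp(-qT) + K*exp(-rT)
P = 13.2378 - 54.33000000 + 47.43955640 = 6.3474

Answer: Put price = 6.3474


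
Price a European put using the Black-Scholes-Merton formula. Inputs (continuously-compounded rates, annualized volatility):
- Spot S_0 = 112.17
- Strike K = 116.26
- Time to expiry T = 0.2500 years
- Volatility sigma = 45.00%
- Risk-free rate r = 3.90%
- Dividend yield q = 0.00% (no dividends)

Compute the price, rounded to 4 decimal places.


d1 = (ln(S/K) + (r - q + 0.5*sigma^2) * T) / (sigma * sqrt(T)) = -0.00333771
d2 = d1 - sigma * sqrt(T) = -0.22833771
exp(-rT) = 0.99029738; exp(-qT) = 1.00000000
P = K * exp(-rT) * N(-d2) - S_0 * exp(-qT) * N(-d1)
N(-d1) = 0.50133155; N(-d2) = 0.59030814
P = 116.2600 * 0.99029738 * 0.59030814 - 112.1700 * 1.00000000 * 0.50133155 = 11.7290

Answer: Price = 11.7290


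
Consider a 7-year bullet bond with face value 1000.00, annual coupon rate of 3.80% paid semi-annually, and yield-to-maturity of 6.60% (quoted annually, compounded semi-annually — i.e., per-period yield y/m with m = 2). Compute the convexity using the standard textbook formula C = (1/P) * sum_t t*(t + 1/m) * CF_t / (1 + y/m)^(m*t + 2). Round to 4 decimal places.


Answer: Convexity = 41.1355

Derivation:
Coupon per period c = face * coupon_rate / m = 19.000000
Periods per year m = 2; per-period yield y/m = 0.033000
Number of cashflows N = 14
Cashflows (t years, CF_t, discount factor 1/(1+y/m)^(m*t), PV):
  t = 0.5000: CF_t = 19.000000, DF = 0.968054, PV = 18.393030
  t = 1.0000: CF_t = 19.000000, DF = 0.937129, PV = 17.805450
  t = 1.5000: CF_t = 19.000000, DF = 0.907192, PV = 17.236641
  t = 2.0000: CF_t = 19.000000, DF = 0.878211, PV = 16.686003
  t = 2.5000: CF_t = 19.000000, DF = 0.850156, PV = 16.152955
  t = 3.0000: CF_t = 19.000000, DF = 0.822997, PV = 15.636936
  t = 3.5000: CF_t = 19.000000, DF = 0.796705, PV = 15.137402
  t = 4.0000: CF_t = 19.000000, DF = 0.771254, PV = 14.653826
  t = 4.5000: CF_t = 19.000000, DF = 0.746616, PV = 14.185698
  t = 5.0000: CF_t = 19.000000, DF = 0.722764, PV = 13.732525
  t = 5.5000: CF_t = 19.000000, DF = 0.699675, PV = 13.293828
  t = 6.0000: CF_t = 19.000000, DF = 0.677323, PV = 12.869146
  t = 6.5000: CF_t = 19.000000, DF = 0.655686, PV = 12.458031
  t = 7.0000: CF_t = 1019.000000, DF = 0.634739, PV = 646.799511
Price P = sum_t PV_t = 845.040983
Convexity numerator sum_t t*(t + 1/m) * CF_t / (1+y/m)^(m*t + 2):
  t = 0.5000: term = 8.618321
  t = 1.0000: term = 25.029004
  t = 1.5000: term = 48.458866
  t = 2.0000: term = 78.184682
  t = 2.5000: term = 113.530517
  t = 3.0000: term = 153.865172
  t = 3.5000: term = 198.599771
  t = 4.0000: term = 247.185443
  t = 4.5000: term = 299.111136
  t = 5.0000: term = 353.901527
  t = 5.5000: term = 411.115036
  t = 6.0000: term = 470.341941
  t = 6.5000: term = 531.202579
  t = 7.0000: term = 31822.063872
Convexity = (1/P) * sum = 34761.207866 / 845.040983 = 41.135529


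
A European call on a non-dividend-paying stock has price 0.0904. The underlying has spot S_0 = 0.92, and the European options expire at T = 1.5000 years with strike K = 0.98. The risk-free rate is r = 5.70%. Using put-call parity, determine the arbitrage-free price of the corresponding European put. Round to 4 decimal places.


Answer: Put price = 0.0701

Derivation:
Put-call parity: C - P = S_0 * exp(-qT) - K * exp(-rT).
S_0 * exp(-qT) = 0.9200 * 1.00000000 = 0.92000000
K * exp(-rT) = 0.9800 * 0.91805314 = 0.89969208
P = C - S*exp(-qT) + K*exp(-rT)
P = 0.0904 - 0.92000000 + 0.89969208 = 0.0701


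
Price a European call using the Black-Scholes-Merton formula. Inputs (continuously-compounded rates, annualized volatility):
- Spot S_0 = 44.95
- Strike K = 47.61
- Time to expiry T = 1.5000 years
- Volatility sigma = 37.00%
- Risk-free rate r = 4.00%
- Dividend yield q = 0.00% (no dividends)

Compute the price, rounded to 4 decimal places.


d1 = (ln(S/K) + (r - q + 0.5*sigma^2) * T) / (sigma * sqrt(T)) = 0.23211219
d2 = d1 - sigma * sqrt(T) = -0.22104342
exp(-rT) = 0.94176453; exp(-qT) = 1.00000000
C = S_0 * exp(-qT) * N(d1) - K * exp(-rT) * N(d2)
N(d1) = 0.59177456; N(d2) = 0.41252931
C = 44.9500 * 1.00000000 * 0.59177456 - 47.6100 * 0.94176453 * 0.41252931 = 8.1035

Answer: Price = 8.1035


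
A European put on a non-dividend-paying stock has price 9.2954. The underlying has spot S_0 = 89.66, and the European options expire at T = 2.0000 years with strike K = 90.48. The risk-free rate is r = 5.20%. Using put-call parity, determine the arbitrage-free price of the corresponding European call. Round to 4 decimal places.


Answer: Call price = 17.4125

Derivation:
Put-call parity: C - P = S_0 * exp(-qT) - K * exp(-rT).
S_0 * exp(-qT) = 89.6600 * 1.00000000 = 89.66000000
K * exp(-rT) = 90.4800 * 0.90122530 = 81.54286491
C = P + S*exp(-qT) - K*exp(-rT)
C = 9.2954 + 89.66000000 - 81.54286491 = 17.4125


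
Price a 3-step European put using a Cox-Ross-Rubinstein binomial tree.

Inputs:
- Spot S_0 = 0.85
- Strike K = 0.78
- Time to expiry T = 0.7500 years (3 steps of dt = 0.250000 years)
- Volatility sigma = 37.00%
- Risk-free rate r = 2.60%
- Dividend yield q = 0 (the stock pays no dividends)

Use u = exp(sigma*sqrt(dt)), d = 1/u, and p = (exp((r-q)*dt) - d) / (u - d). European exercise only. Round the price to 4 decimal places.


dt = T/N = 0.250000
u = exp(sigma*sqrt(dt)) = 1.203218; d = 1/u = 0.831104
p = (exp((r-q)*dt) - d) / (u - d) = 0.471406
Discount per step: exp(-r*dt) = 0.993521
Stock lattice S(k, i) with i counting down-moves:
  k=0: S(0,0) = 0.8500
  k=1: S(1,0) = 1.0227; S(1,1) = 0.7064
  k=2: S(2,0) = 1.2306; S(2,1) = 0.8500; S(2,2) = 0.5871
  k=3: S(3,0) = 1.4806; S(3,1) = 1.0227; S(3,2) = 0.7064; S(3,3) = 0.4880
Terminal payoffs V(N, i) = max(K - S_T, 0):
  V(3,0) = 0.000000; V(3,1) = 0.000000; V(3,2) = 0.073561; V(3,3) = 0.292039
Backward induction: V(k, i) = exp(-r*dt) * [p * V(k+1, i) + (1-p) * V(k+1, i+1)].
  V(2,0) = exp(-r*dt) * [p*0.000000 + (1-p)*0.000000] = 0.000000
  V(2,1) = exp(-r*dt) * [p*0.000000 + (1-p)*0.073561] = 0.038632
  V(2,2) = exp(-r*dt) * [p*0.073561 + (1-p)*0.292039] = 0.187822
  V(1,0) = exp(-r*dt) * [p*0.000000 + (1-p)*0.038632] = 0.020288
  V(1,1) = exp(-r*dt) * [p*0.038632 + (1-p)*0.187822] = 0.116732
  V(0,0) = exp(-r*dt) * [p*0.020288 + (1-p)*0.116732] = 0.070806

Answer: Price = V(0,0) = 0.0708


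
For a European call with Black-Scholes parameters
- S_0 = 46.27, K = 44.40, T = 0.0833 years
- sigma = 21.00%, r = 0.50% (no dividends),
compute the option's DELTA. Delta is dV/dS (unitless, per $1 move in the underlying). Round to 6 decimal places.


d1 = 0.7178328293; d2 = 0.6572231766
phi(d1) = 0.3083312711; exp(-qT) = 1.0000000000; exp(-rT) = 0.9995835867
N(d1) = 0.7635698157
Delta = exp(-qT) * N(d1) = 1.0000000000 * 0.7635698157 = 0.763570

Answer: Delta = 0.763570


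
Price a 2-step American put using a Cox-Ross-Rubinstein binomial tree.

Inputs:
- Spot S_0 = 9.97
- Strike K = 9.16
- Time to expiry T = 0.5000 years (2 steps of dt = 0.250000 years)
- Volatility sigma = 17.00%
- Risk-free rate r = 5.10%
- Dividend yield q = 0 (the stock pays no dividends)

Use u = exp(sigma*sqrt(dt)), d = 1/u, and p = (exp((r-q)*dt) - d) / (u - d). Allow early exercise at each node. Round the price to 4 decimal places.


dt = T/N = 0.250000
u = exp(sigma*sqrt(dt)) = 1.088717; d = 1/u = 0.918512
p = (exp((r-q)*dt) - d) / (u - d) = 0.554152
Discount per step: exp(-r*dt) = 0.987331
Stock lattice S(k, i) with i counting down-moves:
  k=0: S(0,0) = 9.9700
  k=1: S(1,0) = 10.8545; S(1,1) = 9.1576
  k=2: S(2,0) = 11.8175; S(2,1) = 9.9700; S(2,2) = 8.4113
Terminal payoffs V(N, i) = max(K - S_T, 0):
  V(2,0) = 0.000000; V(2,1) = 0.000000; V(2,2) = 0.748662
Backward induction: V(k, i) = exp(-r*dt) * [p * V(k+1, i) + (1-p) * V(k+1, i+1)]; then take max(V_cont, immediate exercise) for American.
  V(1,0) = exp(-r*dt) * [p*0.000000 + (1-p)*0.000000] = 0.000000; exercise = 0.000000; V(1,0) = max -> 0.000000
  V(1,1) = exp(-r*dt) * [p*0.000000 + (1-p)*0.748662] = 0.329560; exercise = 0.002433; V(1,1) = max -> 0.329560
  V(0,0) = exp(-r*dt) * [p*0.000000 + (1-p)*0.329560] = 0.145072; exercise = 0.000000; V(0,0) = max -> 0.145072

Answer: Price = V(0,0) = 0.1451


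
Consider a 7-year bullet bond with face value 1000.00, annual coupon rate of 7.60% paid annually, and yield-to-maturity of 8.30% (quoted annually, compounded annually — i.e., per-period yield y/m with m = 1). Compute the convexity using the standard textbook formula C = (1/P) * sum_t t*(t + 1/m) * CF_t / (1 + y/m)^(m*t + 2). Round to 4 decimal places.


Coupon per period c = face * coupon_rate / m = 76.000000
Periods per year m = 1; per-period yield y/m = 0.083000
Number of cashflows N = 7
Cashflows (t years, CF_t, discount factor 1/(1+y/m)^(m*t), PV):
  t = 1.0000: CF_t = 76.000000, DF = 0.923361, PV = 70.175439
  t = 2.0000: CF_t = 76.000000, DF = 0.852596, PV = 64.797266
  t = 3.0000: CF_t = 76.000000, DF = 0.787254, PV = 59.831270
  t = 4.0000: CF_t = 76.000000, DF = 0.726919, PV = 55.245863
  t = 5.0000: CF_t = 76.000000, DF = 0.671209, PV = 51.011878
  t = 6.0000: CF_t = 76.000000, DF = 0.619768, PV = 47.102380
  t = 7.0000: CF_t = 1076.000000, DF = 0.572270, PV = 615.762271
Price P = sum_t PV_t = 963.926366
Convexity numerator sum_t t*(t + 1/m) * CF_t / (1+y/m)^(m*t + 2):
  t = 1.0000: term = 119.662540
  t = 2.0000: term = 331.475181
  t = 3.0000: term = 612.142531
  t = 4.0000: term = 942.047602
  t = 5.0000: term = 1304.775071
  t = 6.0000: term = 1686.689843
  t = 7.0000: term = 29399.787320
Convexity = (1/P) * sum = 34396.580088 / 963.926366 = 35.683825

Answer: Convexity = 35.6838


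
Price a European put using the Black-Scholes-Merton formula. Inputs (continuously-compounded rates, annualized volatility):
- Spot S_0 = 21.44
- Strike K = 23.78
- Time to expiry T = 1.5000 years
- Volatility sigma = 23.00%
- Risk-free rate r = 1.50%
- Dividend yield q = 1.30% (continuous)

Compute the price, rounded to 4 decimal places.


Answer: Price = 3.7474

Derivation:
d1 = (ln(S/K) + (r - q + 0.5*sigma^2) * T) / (sigma * sqrt(T)) = -0.21623511
d2 = d1 - sigma * sqrt(T) = -0.49792644
exp(-rT) = 0.97775124; exp(-qT) = 0.98068890
P = K * exp(-rT) * N(-d2) - S_0 * exp(-qT) * N(-d1)
N(-d1) = 0.58559776; N(-d2) = 0.69073205
P = 23.7800 * 0.97775124 * 0.69073205 - 21.4400 * 0.98068890 * 0.58559776 = 3.7474


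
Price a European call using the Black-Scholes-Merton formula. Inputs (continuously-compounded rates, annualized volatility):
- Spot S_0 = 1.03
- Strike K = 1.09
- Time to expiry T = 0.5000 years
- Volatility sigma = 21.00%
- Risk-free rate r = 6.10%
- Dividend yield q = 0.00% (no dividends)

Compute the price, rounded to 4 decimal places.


d1 = (ln(S/K) + (r - q + 0.5*sigma^2) * T) / (sigma * sqrt(T)) = -0.10164757
d2 = d1 - sigma * sqrt(T) = -0.25013999
exp(-rT) = 0.96996043; exp(-qT) = 1.00000000
C = S_0 * exp(-qT) * N(d1) - K * exp(-rT) * N(d2)
N(d1) = 0.45951821; N(d2) = 0.40123954
C = 1.0300 * 1.00000000 * 0.45951821 - 1.0900 * 0.96996043 * 0.40123954 = 0.0491

Answer: Price = 0.0491


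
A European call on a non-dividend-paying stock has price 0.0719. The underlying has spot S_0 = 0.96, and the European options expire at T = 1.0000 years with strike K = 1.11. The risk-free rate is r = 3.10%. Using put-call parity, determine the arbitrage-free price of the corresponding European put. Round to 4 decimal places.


Put-call parity: C - P = S_0 * exp(-qT) - K * exp(-rT).
S_0 * exp(-qT) = 0.9600 * 1.00000000 = 0.96000000
K * exp(-rT) = 1.1100 * 0.96947557 = 1.07611789
P = C - S*exp(-qT) + K*exp(-rT)
P = 0.0719 - 0.96000000 + 1.07611789 = 0.1880

Answer: Put price = 0.1880


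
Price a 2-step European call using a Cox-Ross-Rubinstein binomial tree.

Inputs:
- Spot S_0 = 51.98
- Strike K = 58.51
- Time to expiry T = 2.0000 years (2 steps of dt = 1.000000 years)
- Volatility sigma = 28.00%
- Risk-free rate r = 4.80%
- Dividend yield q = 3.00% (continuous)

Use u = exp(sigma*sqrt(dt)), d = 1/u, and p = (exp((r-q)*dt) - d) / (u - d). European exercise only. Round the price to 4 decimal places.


Answer: Price = V(0,0) = 6.3128

Derivation:
dt = T/N = 1.000000
u = exp(sigma*sqrt(dt)) = 1.323130; d = 1/u = 0.755784
p = (exp((r-q)*dt) - d) / (u - d) = 0.462468
Discount per step: exp(-r*dt) = 0.953134
Stock lattice S(k, i) with i counting down-moves:
  k=0: S(0,0) = 51.9800
  k=1: S(1,0) = 68.7763; S(1,1) = 39.2856
  k=2: S(2,0) = 91.0000; S(2,1) = 51.9800; S(2,2) = 29.6914
Terminal payoffs V(N, i) = max(S_T - K, 0):
  V(2,0) = 32.489957; V(2,1) = 0.000000; V(2,2) = 0.000000
Backward induction: V(k, i) = exp(-r*dt) * [p * V(k+1, i) + (1-p) * V(k+1, i+1)].
  V(1,0) = exp(-r*dt) * [p*32.489957 + (1-p)*0.000000] = 14.321365
  V(1,1) = exp(-r*dt) * [p*0.000000 + (1-p)*0.000000] = 0.000000
  V(0,0) = exp(-r*dt) * [p*14.321365 + (1-p)*0.000000] = 6.312766


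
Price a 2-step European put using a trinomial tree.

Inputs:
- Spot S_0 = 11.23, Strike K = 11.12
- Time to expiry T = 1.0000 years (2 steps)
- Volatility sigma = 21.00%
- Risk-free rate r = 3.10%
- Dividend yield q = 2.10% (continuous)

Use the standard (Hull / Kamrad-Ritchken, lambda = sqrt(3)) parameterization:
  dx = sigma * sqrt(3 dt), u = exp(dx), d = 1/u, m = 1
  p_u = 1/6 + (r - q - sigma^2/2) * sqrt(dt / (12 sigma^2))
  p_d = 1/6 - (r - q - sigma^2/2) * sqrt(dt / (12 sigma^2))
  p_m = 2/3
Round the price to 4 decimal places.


dt = T/N = 0.500000; dx = sigma*sqrt(3*dt) = 0.257196
u = exp(dx) = 1.293299; d = 1/u = 0.773216
p_u = 0.154954, p_m = 0.666667, p_d = 0.178380
Discount per step: exp(-r*dt) = 0.984620
Stock lattice S(k, j) with j the centered position index:
  k=0: S(0,+0) = 11.2300
  k=1: S(1,-1) = 8.6832; S(1,+0) = 11.2300; S(1,+1) = 14.5237
  k=2: S(2,-2) = 6.7140; S(2,-1) = 8.6832; S(2,+0) = 11.2300; S(2,+1) = 14.5237; S(2,+2) = 18.7836
Terminal payoffs V(N, j) = max(K - S_T, 0):
  V(2,-2) = 4.405993; V(2,-1) = 2.436781; V(2,+0) = 0.000000; V(2,+1) = 0.000000; V(2,+2) = 0.000000
Backward induction: V(k, j) = exp(-r*dt) * [p_u * V(k+1, j+1) + p_m * V(k+1, j) + p_d * V(k+1, j-1)]
  V(1,-1) = exp(-r*dt) * [p_u*0.000000 + p_m*2.436781 + p_d*4.405993] = 2.373385
  V(1,+0) = exp(-r*dt) * [p_u*0.000000 + p_m*0.000000 + p_d*2.436781] = 0.427986
  V(1,+1) = exp(-r*dt) * [p_u*0.000000 + p_m*0.000000 + p_d*0.000000] = 0.000000
  V(0,+0) = exp(-r*dt) * [p_u*0.000000 + p_m*0.427986 + p_d*2.373385] = 0.697788

Answer: Price = V(0,0) = 0.6978


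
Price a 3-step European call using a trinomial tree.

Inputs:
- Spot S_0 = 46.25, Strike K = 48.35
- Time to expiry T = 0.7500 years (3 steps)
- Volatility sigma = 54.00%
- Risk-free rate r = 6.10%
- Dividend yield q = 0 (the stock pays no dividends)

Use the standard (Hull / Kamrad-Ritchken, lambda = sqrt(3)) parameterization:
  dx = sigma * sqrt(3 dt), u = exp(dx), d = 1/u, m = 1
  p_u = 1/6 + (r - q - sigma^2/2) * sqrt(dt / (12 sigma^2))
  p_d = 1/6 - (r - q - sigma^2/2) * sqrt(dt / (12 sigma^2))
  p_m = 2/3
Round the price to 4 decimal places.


Answer: Price = V(0,0) = 8.1112

Derivation:
dt = T/N = 0.250000; dx = sigma*sqrt(3*dt) = 0.467654
u = exp(dx) = 1.596245; d = 1/u = 0.626470
p_u = 0.144000, p_m = 0.666667, p_d = 0.189333
Discount per step: exp(-r*dt) = 0.984866
Stock lattice S(k, j) with j the centered position index:
  k=0: S(0,+0) = 46.2500
  k=1: S(1,-1) = 28.9743; S(1,+0) = 46.2500; S(1,+1) = 73.8263
  k=2: S(2,-2) = 18.1515; S(2,-1) = 28.9743; S(2,+0) = 46.2500; S(2,+1) = 73.8263; S(2,+2) = 117.8448
  k=3: S(3,-3) = 11.3714; S(3,-2) = 18.1515; S(3,-1) = 28.9743; S(3,+0) = 46.2500; S(3,+1) = 73.8263; S(3,+2) = 117.8448; S(3,+3) = 188.1092
Terminal payoffs V(N, j) = max(S_T - K, 0):
  V(3,-3) = 0.000000; V(3,-2) = 0.000000; V(3,-1) = 0.000000; V(3,+0) = 0.000000; V(3,+1) = 25.476311; V(3,+2) = 69.494847; V(3,+3) = 139.759195
Backward induction: V(k, j) = exp(-r*dt) * [p_u * V(k+1, j+1) + p_m * V(k+1, j) + p_d * V(k+1, j-1)]
  V(2,-2) = exp(-r*dt) * [p_u*0.000000 + p_m*0.000000 + p_d*0.000000] = 0.000000
  V(2,-1) = exp(-r*dt) * [p_u*0.000000 + p_m*0.000000 + p_d*0.000000] = 0.000000
  V(2,+0) = exp(-r*dt) * [p_u*25.476311 + p_m*0.000000 + p_d*0.000000] = 3.613075
  V(2,+1) = exp(-r*dt) * [p_u*69.494847 + p_m*25.476311 + p_d*0.000000] = 26.582990
  V(2,+2) = exp(-r*dt) * [p_u*139.759195 + p_m*69.494847 + p_d*25.476311] = 70.200019
  V(1,-1) = exp(-r*dt) * [p_u*3.613075 + p_m*0.000000 + p_d*0.000000] = 0.512410
  V(1,+0) = exp(-r*dt) * [p_u*26.582990 + p_m*3.613075 + p_d*0.000000] = 6.142288
  V(1,+1) = exp(-r*dt) * [p_u*70.200019 + p_m*26.582990 + p_d*3.613075] = 28.083340
  V(0,+0) = exp(-r*dt) * [p_u*28.083340 + p_m*6.142288 + p_d*0.512410] = 8.111241


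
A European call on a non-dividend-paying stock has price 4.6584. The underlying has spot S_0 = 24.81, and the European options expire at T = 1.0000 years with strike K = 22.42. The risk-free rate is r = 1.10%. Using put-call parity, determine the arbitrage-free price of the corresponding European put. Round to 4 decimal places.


Put-call parity: C - P = S_0 * exp(-qT) - K * exp(-rT).
S_0 * exp(-qT) = 24.8100 * 1.00000000 = 24.81000000
K * exp(-rT) = 22.4200 * 0.98906028 = 22.17473145
P = C - S*exp(-qT) + K*exp(-rT)
P = 4.6584 - 24.81000000 + 22.17473145 = 2.0231

Answer: Put price = 2.0231


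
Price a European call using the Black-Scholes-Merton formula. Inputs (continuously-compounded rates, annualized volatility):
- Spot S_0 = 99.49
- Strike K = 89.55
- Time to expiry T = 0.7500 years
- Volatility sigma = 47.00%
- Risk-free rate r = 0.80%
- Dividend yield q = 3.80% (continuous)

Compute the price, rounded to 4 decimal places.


Answer: Price = 19.1186

Derivation:
d1 = (ln(S/K) + (r - q + 0.5*sigma^2) * T) / (sigma * sqrt(T)) = 0.40684156
d2 = d1 - sigma * sqrt(T) = -0.00019038
exp(-rT) = 0.99401796; exp(-qT) = 0.97190229
C = S_0 * exp(-qT) * N(d1) - K * exp(-rT) * N(d2)
N(d1) = 0.65793782; N(d2) = 0.49992405
C = 99.4900 * 0.97190229 * 0.65793782 - 89.5500 * 0.99401796 * 0.49992405 = 19.1186


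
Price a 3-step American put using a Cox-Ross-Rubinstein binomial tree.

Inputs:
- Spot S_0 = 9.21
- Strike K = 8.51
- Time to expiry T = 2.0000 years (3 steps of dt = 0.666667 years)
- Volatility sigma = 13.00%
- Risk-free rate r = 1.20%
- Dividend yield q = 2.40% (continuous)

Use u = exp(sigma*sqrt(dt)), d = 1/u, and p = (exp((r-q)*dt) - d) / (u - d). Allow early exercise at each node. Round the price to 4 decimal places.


dt = T/N = 0.666667
u = exp(sigma*sqrt(dt)) = 1.111983; d = 1/u = 0.899295
p = (exp((r-q)*dt) - d) / (u - d) = 0.436025
Discount per step: exp(-r*dt) = 0.992032
Stock lattice S(k, i) with i counting down-moves:
  k=0: S(0,0) = 9.2100
  k=1: S(1,0) = 10.2414; S(1,1) = 8.2825
  k=2: S(2,0) = 11.3882; S(2,1) = 9.2100; S(2,2) = 7.4484
  k=3: S(3,0) = 12.6635; S(3,1) = 10.2414; S(3,2) = 8.2825; S(3,3) = 6.6983
Terminal payoffs V(N, i) = max(K - S_T, 0):
  V(3,0) = 0.000000; V(3,1) = 0.000000; V(3,2) = 0.227496; V(3,3) = 1.811684
Backward induction: V(k, i) = exp(-r*dt) * [p * V(k+1, i) + (1-p) * V(k+1, i+1)]; then take max(V_cont, immediate exercise) for American.
  V(2,0) = exp(-r*dt) * [p*0.000000 + (1-p)*0.000000] = 0.000000; exercise = 0.000000; V(2,0) = max -> 0.000000
  V(2,1) = exp(-r*dt) * [p*0.000000 + (1-p)*0.227496] = 0.127280; exercise = 0.000000; V(2,1) = max -> 0.127280
  V(2,2) = exp(-r*dt) * [p*0.227496 + (1-p)*1.811684] = 1.112007; exercise = 1.061589; V(2,2) = max -> 1.112007
  V(1,0) = exp(-r*dt) * [p*0.000000 + (1-p)*0.127280] = 0.071211; exercise = 0.000000; V(1,0) = max -> 0.071211
  V(1,1) = exp(-r*dt) * [p*0.127280 + (1-p)*1.112007] = 0.677202; exercise = 0.227496; V(1,1) = max -> 0.677202
  V(0,0) = exp(-r*dt) * [p*0.071211 + (1-p)*0.677202] = 0.409684; exercise = 0.000000; V(0,0) = max -> 0.409684

Answer: Price = V(0,0) = 0.4097


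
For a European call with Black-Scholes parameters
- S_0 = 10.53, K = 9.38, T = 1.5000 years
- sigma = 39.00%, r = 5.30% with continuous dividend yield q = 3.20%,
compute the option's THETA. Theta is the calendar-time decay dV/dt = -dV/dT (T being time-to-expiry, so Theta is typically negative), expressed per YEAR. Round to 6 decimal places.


Answer: Theta = -0.563885

Derivation:
d1 = 0.5468926824; d2 = 0.0692421826
phi(d1) = 0.3435287972; exp(-qT) = 0.9531337871; exp(-rT) = 0.9235780200
Theta = -S*exp(-qT)*phi(d1)*sigma/(2*sqrt(T)) - r*K*exp(-rT)*N(d2) + q*S*exp(-qT)*N(d1)
N(d1) = 0.7077737683; N(d2) = 0.5276015766; sqrt(T) = 1.2247448714
Term 1 = -10.5300 * 0.9531337871 * 0.3435287972 * 0.3900 / (2 * 1.2247448714) = -0.5489519937
Term 2 = -0.0530 * 9.3800 * 0.9235780200 * 0.5276015766 = -0.2422469854
Term 3 = 0.0320 * 10.5300 * 0.9531337871 * 0.7077737683 = 0.2273142579
Theta = -0.5489519937 + (-0.2422469854) + (0.2273142579) = -0.563885


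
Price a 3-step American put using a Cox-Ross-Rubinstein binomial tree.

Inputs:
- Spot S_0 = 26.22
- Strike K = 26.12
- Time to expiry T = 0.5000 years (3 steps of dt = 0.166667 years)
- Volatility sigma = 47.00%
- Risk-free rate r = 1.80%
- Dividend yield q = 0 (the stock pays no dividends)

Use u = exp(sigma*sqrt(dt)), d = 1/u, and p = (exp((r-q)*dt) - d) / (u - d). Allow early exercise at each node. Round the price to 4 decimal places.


dt = T/N = 0.166667
u = exp(sigma*sqrt(dt)) = 1.211521; d = 1/u = 0.825409
p = (exp((r-q)*dt) - d) / (u - d) = 0.459959
Discount per step: exp(-r*dt) = 0.997004
Stock lattice S(k, i) with i counting down-moves:
  k=0: S(0,0) = 26.2200
  k=1: S(1,0) = 31.7661; S(1,1) = 21.6422
  k=2: S(2,0) = 38.4853; S(2,1) = 26.2200; S(2,2) = 17.8637
  k=3: S(3,0) = 46.6257; S(3,1) = 31.7661; S(3,2) = 21.6422; S(3,3) = 14.7448
Terminal payoffs V(N, i) = max(K - S_T, 0):
  V(3,0) = 0.000000; V(3,1) = 0.000000; V(3,2) = 4.477786; V(3,3) = 11.375172
Backward induction: V(k, i) = exp(-r*dt) * [p * V(k+1, i) + (1-p) * V(k+1, i+1)]; then take max(V_cont, immediate exercise) for American.
  V(2,0) = exp(-r*dt) * [p*0.000000 + (1-p)*0.000000] = 0.000000; exercise = 0.000000; V(2,0) = max -> 0.000000
  V(2,1) = exp(-r*dt) * [p*0.000000 + (1-p)*4.477786] = 2.410945; exercise = 0.000000; V(2,1) = max -> 2.410945
  V(2,2) = exp(-r*dt) * [p*4.477786 + (1-p)*11.375172] = 8.178087; exercise = 8.256329; V(2,2) = max -> 8.256329
  V(1,0) = exp(-r*dt) * [p*0.000000 + (1-p)*2.410945] = 1.298109; exercise = 0.000000; V(1,0) = max -> 1.298109
  V(1,1) = exp(-r*dt) * [p*2.410945 + (1-p)*8.256329] = 5.551015; exercise = 4.477786; V(1,1) = max -> 5.551015
  V(0,0) = exp(-r*dt) * [p*1.298109 + (1-p)*5.551015] = 3.584085; exercise = 0.000000; V(0,0) = max -> 3.584085

Answer: Price = V(0,0) = 3.5841


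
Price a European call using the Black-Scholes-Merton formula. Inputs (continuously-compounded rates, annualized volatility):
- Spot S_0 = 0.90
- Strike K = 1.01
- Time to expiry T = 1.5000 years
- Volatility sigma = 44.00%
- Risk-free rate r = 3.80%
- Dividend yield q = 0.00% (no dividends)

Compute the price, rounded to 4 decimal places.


d1 = (ln(S/K) + (r - q + 0.5*sigma^2) * T) / (sigma * sqrt(T)) = 0.16123795
d2 = d1 - sigma * sqrt(T) = -0.37764980
exp(-rT) = 0.94459407; exp(-qT) = 1.00000000
C = S_0 * exp(-qT) * N(d1) - K * exp(-rT) * N(d2)
N(d1) = 0.56404700; N(d2) = 0.35284538
C = 0.9000 * 1.00000000 * 0.56404700 - 1.0100 * 0.94459407 * 0.35284538 = 0.1710

Answer: Price = 0.1710


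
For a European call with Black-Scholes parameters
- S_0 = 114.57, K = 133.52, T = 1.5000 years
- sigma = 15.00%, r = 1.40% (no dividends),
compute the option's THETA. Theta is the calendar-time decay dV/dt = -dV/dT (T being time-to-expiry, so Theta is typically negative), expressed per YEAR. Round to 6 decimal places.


d1 = -0.6270165166; d2 = -0.8107282473
phi(d1) = 0.3277469739; exp(-qT) = 1.0000000000; exp(-rT) = 0.9792189646
Theta = -S*exp(-qT)*phi(d1)*sigma/(2*sqrt(T)) - r*K*exp(-rT)*N(d2) + q*S*exp(-qT)*N(d1)
N(d1) = 0.2653242043; N(d2) = 0.2087608740; sqrt(T) = 1.2247448714
Term 1 = -114.5700 * 1.0000000000 * 0.3277469739 * 0.1500 / (2 * 1.2247448714) = -2.2994567079
Term 2 = -0.0140 * 133.5200 * 0.9792189646 * 0.2087608740 = -0.3821230906
Term 3 = 0 (no dividend yield, q = 0)
Theta = -2.2994567079 + (-0.3821230906) + (0.0000000000) = -2.681580

Answer: Theta = -2.681580


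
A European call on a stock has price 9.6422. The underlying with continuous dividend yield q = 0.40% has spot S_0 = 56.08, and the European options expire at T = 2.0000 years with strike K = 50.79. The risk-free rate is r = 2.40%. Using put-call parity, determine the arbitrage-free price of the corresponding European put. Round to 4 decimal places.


Answer: Put price = 2.4187

Derivation:
Put-call parity: C - P = S_0 * exp(-qT) - K * exp(-rT).
S_0 * exp(-qT) = 56.0800 * 0.99203191 = 55.63314978
K * exp(-rT) = 50.7900 * 0.95313379 = 48.40966505
P = C - S*exp(-qT) + K*exp(-rT)
P = 9.6422 - 55.63314978 + 48.40966505 = 2.4187


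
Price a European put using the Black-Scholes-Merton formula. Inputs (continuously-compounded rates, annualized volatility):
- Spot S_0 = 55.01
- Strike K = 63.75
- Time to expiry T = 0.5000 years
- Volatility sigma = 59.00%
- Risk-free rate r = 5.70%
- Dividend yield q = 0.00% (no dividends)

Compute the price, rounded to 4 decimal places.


Answer: Price = 13.5222

Derivation:
d1 = (ln(S/K) + (r - q + 0.5*sigma^2) * T) / (sigma * sqrt(T)) = -0.07653340
d2 = d1 - sigma * sqrt(T) = -0.49372640
exp(-rT) = 0.97190229; exp(-qT) = 1.00000000
P = K * exp(-rT) * N(-d2) - S_0 * exp(-qT) * N(-d1)
N(-d1) = 0.53050263; N(-d2) = 0.68925029
P = 63.7500 * 0.97190229 * 0.68925029 - 55.0100 * 1.00000000 * 0.53050263 = 13.5222


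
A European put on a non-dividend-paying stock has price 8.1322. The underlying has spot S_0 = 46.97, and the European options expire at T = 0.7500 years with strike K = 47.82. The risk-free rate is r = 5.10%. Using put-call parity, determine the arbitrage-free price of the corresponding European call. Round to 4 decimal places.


Put-call parity: C - P = S_0 * exp(-qT) - K * exp(-rT).
S_0 * exp(-qT) = 46.9700 * 1.00000000 = 46.97000000
K * exp(-rT) = 47.8200 * 0.96247229 = 46.02542504
C = P + S*exp(-qT) - K*exp(-rT)
C = 8.1322 + 46.97000000 - 46.02542504 = 9.0768

Answer: Call price = 9.0768


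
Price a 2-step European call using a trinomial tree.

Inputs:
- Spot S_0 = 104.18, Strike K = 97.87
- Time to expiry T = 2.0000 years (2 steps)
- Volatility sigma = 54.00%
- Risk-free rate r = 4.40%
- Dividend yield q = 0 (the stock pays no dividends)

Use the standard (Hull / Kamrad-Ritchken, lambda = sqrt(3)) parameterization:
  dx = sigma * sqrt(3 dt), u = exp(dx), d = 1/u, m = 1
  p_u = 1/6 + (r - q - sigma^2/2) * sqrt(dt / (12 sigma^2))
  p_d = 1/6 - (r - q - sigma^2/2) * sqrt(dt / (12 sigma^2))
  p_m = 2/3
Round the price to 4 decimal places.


Answer: Price = V(0,0) = 32.4972

Derivation:
dt = T/N = 1.000000; dx = sigma*sqrt(3*dt) = 0.935307
u = exp(dx) = 2.547997; d = 1/u = 0.392465
p_u = 0.112246, p_m = 0.666667, p_d = 0.221087
Discount per step: exp(-r*dt) = 0.956954
Stock lattice S(k, j) with j the centered position index:
  k=0: S(0,+0) = 104.1800
  k=1: S(1,-1) = 40.8870; S(1,+0) = 104.1800; S(1,+1) = 265.4503
  k=2: S(2,-2) = 16.0467; S(2,-1) = 40.8870; S(2,+0) = 104.1800; S(2,+1) = 265.4503; S(2,+2) = 676.3665
Terminal payoffs V(N, j) = max(S_T - K, 0):
  V(2,-2) = 0.000000; V(2,-1) = 0.000000; V(2,+0) = 6.310000; V(2,+1) = 167.580294; V(2,+2) = 578.496470
Backward induction: V(k, j) = exp(-r*dt) * [p_u * V(k+1, j+1) + p_m * V(k+1, j) + p_d * V(k+1, j-1)]
  V(1,-1) = exp(-r*dt) * [p_u*6.310000 + p_m*0.000000 + p_d*0.000000] = 0.677784
  V(1,+0) = exp(-r*dt) * [p_u*167.580294 + p_m*6.310000 + p_d*0.000000] = 22.026108
  V(1,+1) = exp(-r*dt) * [p_u*578.496470 + p_m*167.580294 + p_d*6.310000] = 170.384892
  V(0,+0) = exp(-r*dt) * [p_u*170.384892 + p_m*22.026108 + p_d*0.677784] = 32.497155


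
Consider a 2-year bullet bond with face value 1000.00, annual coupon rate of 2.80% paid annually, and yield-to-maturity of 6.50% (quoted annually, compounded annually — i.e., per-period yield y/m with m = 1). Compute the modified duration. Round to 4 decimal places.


Answer: Modified duration = 1.8515

Derivation:
Coupon per period c = face * coupon_rate / m = 28.000000
Periods per year m = 1; per-period yield y/m = 0.065000
Number of cashflows N = 2
Cashflows (t years, CF_t, discount factor 1/(1+y/m)^(m*t), PV):
  t = 1.0000: CF_t = 28.000000, DF = 0.938967, PV = 26.291080
  t = 2.0000: CF_t = 1028.000000, DF = 0.881659, PV = 906.345743
Price P = sum_t PV_t = 932.636822
First compute Macaulay numerator sum_t t * PV_t:
  t * PV_t at t = 1.0000: 26.291080
  t * PV_t at t = 2.0000: 1812.691485
Macaulay duration D = 1838.982565 / 932.636822 = 1.971810
Modified duration = D / (1 + y/m) = 1.971810 / (1 + 0.065000) = 1.851465


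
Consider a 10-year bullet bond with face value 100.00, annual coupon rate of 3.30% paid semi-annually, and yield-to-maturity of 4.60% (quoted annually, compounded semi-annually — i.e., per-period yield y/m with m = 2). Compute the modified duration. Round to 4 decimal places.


Coupon per period c = face * coupon_rate / m = 1.650000
Periods per year m = 2; per-period yield y/m = 0.023000
Number of cashflows N = 20
Cashflows (t years, CF_t, discount factor 1/(1+y/m)^(m*t), PV):
  t = 0.5000: CF_t = 1.650000, DF = 0.977517, PV = 1.612903
  t = 1.0000: CF_t = 1.650000, DF = 0.955540, PV = 1.576640
  t = 1.5000: CF_t = 1.650000, DF = 0.934056, PV = 1.541193
  t = 2.0000: CF_t = 1.650000, DF = 0.913056, PV = 1.506543
  t = 2.5000: CF_t = 1.650000, DF = 0.892528, PV = 1.472671
  t = 3.0000: CF_t = 1.650000, DF = 0.872461, PV = 1.439561
  t = 3.5000: CF_t = 1.650000, DF = 0.852846, PV = 1.407196
  t = 4.0000: CF_t = 1.650000, DF = 0.833671, PV = 1.375558
  t = 4.5000: CF_t = 1.650000, DF = 0.814928, PV = 1.344631
  t = 5.0000: CF_t = 1.650000, DF = 0.796606, PV = 1.314400
  t = 5.5000: CF_t = 1.650000, DF = 0.778696, PV = 1.284849
  t = 6.0000: CF_t = 1.650000, DF = 0.761189, PV = 1.255962
  t = 6.5000: CF_t = 1.650000, DF = 0.744075, PV = 1.227724
  t = 7.0000: CF_t = 1.650000, DF = 0.727346, PV = 1.200121
  t = 7.5000: CF_t = 1.650000, DF = 0.710993, PV = 1.173139
  t = 8.0000: CF_t = 1.650000, DF = 0.695008, PV = 1.146763
  t = 8.5000: CF_t = 1.650000, DF = 0.679382, PV = 1.120981
  t = 9.0000: CF_t = 1.650000, DF = 0.664108, PV = 1.095778
  t = 9.5000: CF_t = 1.650000, DF = 0.649177, PV = 1.071142
  t = 10.0000: CF_t = 101.650000, DF = 0.634581, PV = 64.505197
Price P = sum_t PV_t = 89.672952
First compute Macaulay numerator sum_t t * PV_t:
  t * PV_t at t = 0.5000: 0.806452
  t * PV_t at t = 1.0000: 1.576640
  t * PV_t at t = 1.5000: 2.311790
  t * PV_t at t = 2.0000: 3.013085
  t * PV_t at t = 2.5000: 3.681678
  t * PV_t at t = 3.0000: 4.318684
  t * PV_t at t = 3.5000: 4.925185
  t * PV_t at t = 4.0000: 5.502232
  t * PV_t at t = 4.5000: 6.050841
  t * PV_t at t = 5.0000: 6.572001
  t * PV_t at t = 5.5000: 7.066668
  t * PV_t at t = 6.0000: 7.535769
  t * PV_t at t = 6.5000: 7.980205
  t * PV_t at t = 7.0000: 8.400848
  t * PV_t at t = 7.5000: 8.798542
  t * PV_t at t = 8.0000: 9.174107
  t * PV_t at t = 8.5000: 9.528337
  t * PV_t at t = 9.0000: 9.862001
  t * PV_t at t = 9.5000: 10.175846
  t * PV_t at t = 10.0000: 645.051974
Macaulay duration D = 762.332883 / 89.672952 = 8.501258
Modified duration = D / (1 + y/m) = 8.501258 / (1 + 0.023000) = 8.310125

Answer: Modified duration = 8.3101


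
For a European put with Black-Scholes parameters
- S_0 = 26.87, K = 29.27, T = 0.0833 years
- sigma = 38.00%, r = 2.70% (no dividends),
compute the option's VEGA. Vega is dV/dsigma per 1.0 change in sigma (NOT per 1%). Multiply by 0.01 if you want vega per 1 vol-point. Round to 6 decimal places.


Answer: Vega = 2.413570

Derivation:
d1 = -0.7047147770; d2 = -0.8143893866
phi(d1) = 0.3112216276; exp(-qT) = 1.0000000000; exp(-rT) = 0.9977534273
Vega = S * exp(-qT) * phi(d1) * sqrt(T) = 26.8700 * 1.0000000000 * 0.3112216276 * 0.2886173938 = 2.413570
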